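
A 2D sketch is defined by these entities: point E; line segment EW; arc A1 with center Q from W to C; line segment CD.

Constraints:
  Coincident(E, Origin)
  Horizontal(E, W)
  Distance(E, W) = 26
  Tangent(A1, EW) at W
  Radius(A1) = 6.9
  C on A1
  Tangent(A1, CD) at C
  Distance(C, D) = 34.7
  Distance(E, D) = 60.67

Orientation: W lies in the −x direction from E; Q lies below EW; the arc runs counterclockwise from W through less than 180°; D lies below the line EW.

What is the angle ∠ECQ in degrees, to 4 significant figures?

42.43°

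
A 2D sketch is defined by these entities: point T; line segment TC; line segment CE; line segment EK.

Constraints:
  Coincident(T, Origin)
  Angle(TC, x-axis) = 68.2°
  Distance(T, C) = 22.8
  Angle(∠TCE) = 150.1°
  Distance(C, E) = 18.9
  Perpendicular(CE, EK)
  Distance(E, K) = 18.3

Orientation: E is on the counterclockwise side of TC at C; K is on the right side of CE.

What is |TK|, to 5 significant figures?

48.734

T is at the origin; TC runs at 68.2° with length 22.8, so C = 22.8·(cos 68.2°, sin 68.2°) = (8.4672, 21.169). ∠TCE = 150.1°, so CE runs at 68.2° + (180° − 150.1°) = 98.100° from the x-axis; with |CE| = 18.9, E = C + 18.9·(cos 98.100°, sin 98.100°) = (5.8042, 39.881). CE ⟂ EK; with |EK| = 18.3 on the right of CE, K = E + 18.3·(0.99002, 0.14090) = (23.922, 42.459). Then |TK| = |K − T| = 48.734.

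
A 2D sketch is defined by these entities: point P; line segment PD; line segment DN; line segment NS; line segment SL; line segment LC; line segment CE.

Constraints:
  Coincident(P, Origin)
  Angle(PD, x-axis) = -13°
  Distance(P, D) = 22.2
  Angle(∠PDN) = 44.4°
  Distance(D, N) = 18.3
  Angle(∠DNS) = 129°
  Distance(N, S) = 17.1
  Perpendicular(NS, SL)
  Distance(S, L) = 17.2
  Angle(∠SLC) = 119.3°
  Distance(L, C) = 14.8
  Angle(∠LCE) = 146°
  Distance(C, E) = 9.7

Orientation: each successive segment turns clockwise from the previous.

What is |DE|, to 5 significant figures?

11.197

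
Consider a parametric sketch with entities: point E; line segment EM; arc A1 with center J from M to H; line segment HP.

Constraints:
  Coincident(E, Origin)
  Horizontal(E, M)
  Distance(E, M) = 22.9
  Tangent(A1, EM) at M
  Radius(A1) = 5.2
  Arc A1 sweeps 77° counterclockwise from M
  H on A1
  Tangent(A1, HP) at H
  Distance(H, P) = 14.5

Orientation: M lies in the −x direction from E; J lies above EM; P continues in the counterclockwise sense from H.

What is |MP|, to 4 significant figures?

19.98

E is at the origin; E and M share the same y with |EM| = 22.9 and M on the −x side, so M = (-22.90, 0.000). A1 meets EM tangentially, so JM is at right angles to EM, so J = M + (0, 5.2) = (-22.90, 5.200). On A1, M sits at bearing -90° from J; a 77° counterclockwise sweep puts H at bearing -13°, so H = J + 5.2·(cos -13°, sin -13°) = (-17.83, 4.030). Since A1 is tangent to HP there, JH ⟂ HP, so HP runs along (−sin -13°, cos -13°); with |HP| = 14.5, P = (-14.57, 18.16). Then |MP| = |P − M| = 19.98.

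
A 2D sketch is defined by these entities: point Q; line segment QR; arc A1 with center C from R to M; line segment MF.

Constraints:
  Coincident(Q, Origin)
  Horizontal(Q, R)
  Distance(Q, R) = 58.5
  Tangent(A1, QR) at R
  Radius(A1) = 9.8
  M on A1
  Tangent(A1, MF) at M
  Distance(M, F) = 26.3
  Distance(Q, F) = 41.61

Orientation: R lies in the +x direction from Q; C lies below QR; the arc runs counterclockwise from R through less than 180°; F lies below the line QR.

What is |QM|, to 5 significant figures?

51.085

Q is at the origin; Q and R share the same y with |QR| = 58.5 and R on the +x side, so R = (58.500, 0.0000). Since A1 is tangent to QR there, CR ⟂ QR, so C = R + (0, -9.8) = (58.500, -9.8000). Since CM ⟂ MF (tangency), |CF| = √(9.8² + 26.3²) = 28.067 regardless of where M sits on A1. So F lies on both circle(Q, 41.61) and circle(C, 28.067); the below-QR intersection is F = (34.155, -23.766). M is the foot of the tangent from F: M = (50.962, -3.5372).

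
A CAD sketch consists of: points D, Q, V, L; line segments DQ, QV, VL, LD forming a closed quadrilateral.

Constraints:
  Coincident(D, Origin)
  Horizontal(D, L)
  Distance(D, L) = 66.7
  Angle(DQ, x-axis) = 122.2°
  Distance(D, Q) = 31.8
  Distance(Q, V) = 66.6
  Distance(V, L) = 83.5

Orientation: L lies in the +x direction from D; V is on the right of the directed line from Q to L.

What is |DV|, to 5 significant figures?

39.617

D is at the origin; DL is horizontal with |DL| = 66.7 and L in +x, so L = (66.7, 0). DQ runs at 122.2° with |DQ| = 31.8, so Q = (-16.945, 26.909). V is determined by |QV| = 66.6 and |VL| = 83.5 together: it lies at the intersection of circle(Q, 66.6) and circle(L, 83.5). With |QL| = 87.867, the foot of the radical line on QL is 29.499 from Q and the perpendicular offset is √(66.6² − 29.499²) = 59.711. Taking the right-of-QL solution: V = (-7.1501, -38.967).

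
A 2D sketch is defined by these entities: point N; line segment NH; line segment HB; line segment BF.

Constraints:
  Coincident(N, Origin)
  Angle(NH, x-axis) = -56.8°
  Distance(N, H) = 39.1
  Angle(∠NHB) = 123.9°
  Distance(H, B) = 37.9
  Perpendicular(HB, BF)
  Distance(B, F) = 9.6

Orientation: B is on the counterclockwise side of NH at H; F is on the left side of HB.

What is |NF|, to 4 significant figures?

63.93

N is at the origin; NH runs at -56.8° with length 39.1, so H = 39.1·(cos -56.8°, sin -56.8°) = (21.41, -32.72). ∠NHB = 123.9°, so HB runs at -56.8° + (180° − 123.9°) = -0.7000° from the x-axis; with |HB| = 37.9, B = H + 37.9·(cos -0.7000°, sin -0.7000°) = (59.31, -33.18). HB is perpendicular to BF; with |BF| = 9.6 on the left of HB, F = B + 9.6·(0.01222, 0.9999) = (59.42, -23.58). Then |NF| = |F − N| = 63.93.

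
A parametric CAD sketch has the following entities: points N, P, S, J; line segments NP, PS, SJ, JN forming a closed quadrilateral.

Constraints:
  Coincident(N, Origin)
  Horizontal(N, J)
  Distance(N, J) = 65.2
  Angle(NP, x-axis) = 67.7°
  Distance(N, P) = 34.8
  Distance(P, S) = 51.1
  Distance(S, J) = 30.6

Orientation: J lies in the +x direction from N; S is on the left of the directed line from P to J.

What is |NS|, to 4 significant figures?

71.19

N is at the origin; N and J share the same y with |NJ| = 65.2 and J in +x, so J = (65.2, 0). NP runs at 67.7° with |NP| = 34.8, so P = (13.21, 32.20). S is determined by |PS| = 51.1 and |SJ| = 30.6 together: it lies at the intersection of circle(P, 51.1) and circle(J, 30.6). With |PJ| = 61.16, the foot of the radical line on PJ is 44.27 from P and the perpendicular offset is √(51.1² − 44.27²) = 25.52. Taking the left-of-PJ solution: S = (64.28, 30.59).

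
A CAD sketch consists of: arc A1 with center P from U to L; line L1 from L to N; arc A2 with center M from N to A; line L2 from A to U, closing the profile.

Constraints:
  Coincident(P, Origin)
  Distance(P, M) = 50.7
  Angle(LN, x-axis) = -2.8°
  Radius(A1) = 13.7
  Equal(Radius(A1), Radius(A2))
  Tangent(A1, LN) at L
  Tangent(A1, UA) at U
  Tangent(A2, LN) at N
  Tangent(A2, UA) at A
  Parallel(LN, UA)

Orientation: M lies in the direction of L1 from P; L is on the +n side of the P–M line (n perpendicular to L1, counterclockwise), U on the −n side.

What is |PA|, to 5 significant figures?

52.518

The slot axis is L1's direction at -2.8°, so u = (cos -2.8°, sin -2.8°) = (0.99881, -0.048850) and n = (−sin -2.8°, cos -2.8°) = (0.048850, 0.99881). P is at the origin and M lies 50.7 along u from P, so M = 50.7·u = (50.639, -2.4767). Tangency of A1 to both parallel lines with radius 13.7 puts L and U at P ± 13.7·n: L = (0.66924, 13.684), U = (-0.66924, -13.684). Equal radii place N and A the same way about M: N = M + 13.7·n = (51.309, 11.207), A = M − 13.7·n = (49.970, -16.160). Then |PA| = |A − P| = 52.518.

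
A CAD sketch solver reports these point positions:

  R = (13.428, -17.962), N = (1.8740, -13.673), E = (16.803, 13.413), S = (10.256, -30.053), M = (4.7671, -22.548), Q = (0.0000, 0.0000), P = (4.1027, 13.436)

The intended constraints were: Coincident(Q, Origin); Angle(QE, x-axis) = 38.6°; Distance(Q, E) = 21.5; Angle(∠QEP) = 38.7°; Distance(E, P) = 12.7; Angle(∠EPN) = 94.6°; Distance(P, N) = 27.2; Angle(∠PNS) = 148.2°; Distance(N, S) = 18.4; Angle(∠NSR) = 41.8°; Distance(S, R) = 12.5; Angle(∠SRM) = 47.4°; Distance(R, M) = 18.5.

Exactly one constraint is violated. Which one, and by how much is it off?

Distance(R, M) = 18.5 — off by 8.70.

Q = (0.00, 0.00) ✓; QE at 38.60° ✓; |QE| = 21.50 ✓; ∠QEP = 38.70° ✓; |EP| = 12.70 ✓; ∠EPN = 94.60° ✓; |PN| = 27.20 ✓; ∠PNS = 148.2° ✓; |NS| = 18.40 ✓; ∠NSR = 41.80° ✓; |SR| = 12.50 ✓; ∠SRM = 47.40° ✓; |RM| = 9.800 ✗.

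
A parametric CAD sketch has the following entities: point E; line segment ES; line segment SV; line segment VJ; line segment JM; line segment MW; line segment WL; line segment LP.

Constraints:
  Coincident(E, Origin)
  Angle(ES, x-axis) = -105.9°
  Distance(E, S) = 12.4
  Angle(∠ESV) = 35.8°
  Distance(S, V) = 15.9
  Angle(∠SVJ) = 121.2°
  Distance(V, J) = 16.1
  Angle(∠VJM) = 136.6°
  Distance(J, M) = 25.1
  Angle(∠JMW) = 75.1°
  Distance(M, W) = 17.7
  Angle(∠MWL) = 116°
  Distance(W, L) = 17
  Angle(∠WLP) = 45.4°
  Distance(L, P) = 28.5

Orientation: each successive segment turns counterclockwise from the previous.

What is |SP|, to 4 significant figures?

40.99

E is at the origin; ES runs at -105.9° with length 12.4, so S = (-3.397, -11.93). ∠ESV = 35.8° gives SV at 38.30° from the x-axis; with |SV| = 15.9, V = (9.081, -2.071). ∠SVJ = 121.2° gives VJ at 97.10° from the x-axis; with |VJ| = 16.1, J = (7.091, 13.91). ∠VJM = 136.6° gives JM at 140.5° from the x-axis; with |JM| = 25.1, M = (-12.28, 29.87). ∠JMW = 75.1° gives MW at -114.6° from the x-axis; with |MW| = 17.7, W = (-19.65, 13.78). ∠MWL = 116.0° gives WL at -50.60° from the x-axis; with |WL| = 17.0, L = (-8.855, 0.6411). ∠WLP = 45.4° gives LP at 84.00° from the x-axis; with |LP| = 28.5, P = (-5.876, 28.98). Then |SP| = |P − S| = 40.99.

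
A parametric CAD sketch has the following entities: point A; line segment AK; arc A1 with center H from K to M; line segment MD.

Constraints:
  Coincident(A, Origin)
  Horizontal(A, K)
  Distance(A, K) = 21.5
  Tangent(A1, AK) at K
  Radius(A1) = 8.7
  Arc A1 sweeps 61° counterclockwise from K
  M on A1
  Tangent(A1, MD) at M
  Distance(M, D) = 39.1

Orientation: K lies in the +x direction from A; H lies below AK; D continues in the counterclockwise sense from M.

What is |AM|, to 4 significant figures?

14.60

The tangent condition forces HK to be normal to AK, so H = K + (0, -8.7) = (21.50, -8.700). On A1, K sits at bearing 90° from H; a 61° counterclockwise sweep puts M at bearing 151°, so M = H + 8.7·(cos 151°, sin 151°) = (13.89, -4.482). Then |AM| = |M − A| = 14.60.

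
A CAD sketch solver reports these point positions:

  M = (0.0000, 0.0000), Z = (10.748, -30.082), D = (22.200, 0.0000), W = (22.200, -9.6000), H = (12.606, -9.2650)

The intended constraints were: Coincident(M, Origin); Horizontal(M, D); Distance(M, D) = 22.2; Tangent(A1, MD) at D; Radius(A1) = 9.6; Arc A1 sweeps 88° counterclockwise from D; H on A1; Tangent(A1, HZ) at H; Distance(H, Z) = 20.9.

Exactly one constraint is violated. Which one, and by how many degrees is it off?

Tangent(A1, HZ) at H — off by 3.10°.

M = (0.00, 0.00) ✓; M.y = 0.00, D.y = 0.00 ✓; |MD| = 22.20 ✓; ∠(WD, DM) = 90.00° ✓; |WD| = 9.600 ✓; bearing(W→H) − bearing(W→D) = 88.00° ✓; |WH| = 9.600 ✓; ∠(WH, HZ) = 93.10° ✗; |HZ| = 20.90 ✓.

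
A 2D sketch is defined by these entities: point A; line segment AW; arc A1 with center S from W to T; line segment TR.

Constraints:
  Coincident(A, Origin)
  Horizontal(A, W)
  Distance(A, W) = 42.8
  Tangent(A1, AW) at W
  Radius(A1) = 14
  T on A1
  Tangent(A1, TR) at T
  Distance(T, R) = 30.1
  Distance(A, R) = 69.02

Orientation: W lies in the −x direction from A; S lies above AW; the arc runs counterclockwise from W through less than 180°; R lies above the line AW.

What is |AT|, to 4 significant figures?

39.46

Checks: ∠(SW, WA) = 90.00° ✓; |SW| = 14.00 ✓; |ST| = 14.00 ✓; ∠(ST, TR) = 90.00° ✓; |TR| = 30.10 ✓; |AR| = 69.02 ✓.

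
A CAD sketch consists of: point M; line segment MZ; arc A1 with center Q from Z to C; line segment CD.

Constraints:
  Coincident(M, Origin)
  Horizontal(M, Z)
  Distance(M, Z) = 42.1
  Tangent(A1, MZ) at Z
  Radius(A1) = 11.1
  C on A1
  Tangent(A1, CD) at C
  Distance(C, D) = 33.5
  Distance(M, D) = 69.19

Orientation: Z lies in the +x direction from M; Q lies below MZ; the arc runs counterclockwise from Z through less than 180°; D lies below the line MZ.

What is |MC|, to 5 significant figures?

37.509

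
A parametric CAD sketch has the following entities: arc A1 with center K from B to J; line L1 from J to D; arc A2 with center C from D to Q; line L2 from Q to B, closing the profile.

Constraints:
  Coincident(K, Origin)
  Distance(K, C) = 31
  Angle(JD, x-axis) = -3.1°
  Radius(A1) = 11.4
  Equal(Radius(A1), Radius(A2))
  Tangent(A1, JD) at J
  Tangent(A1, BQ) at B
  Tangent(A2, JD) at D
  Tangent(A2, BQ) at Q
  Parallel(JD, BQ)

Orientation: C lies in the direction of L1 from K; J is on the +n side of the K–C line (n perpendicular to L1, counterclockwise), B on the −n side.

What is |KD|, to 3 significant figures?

33.0

Tangency of A1 to both parallel lines with radius 11.4 puts J and B at K ± 11.4·n: J = (0.616, 11.4), B = (-0.616, -11.4). Equal radii place D and Q the same way about C: D = C + 11.4·n = (31.6, 9.71), Q = C − 11.4·n = (30.3, -13.1). Then |KD| = |D − K| = 33.0.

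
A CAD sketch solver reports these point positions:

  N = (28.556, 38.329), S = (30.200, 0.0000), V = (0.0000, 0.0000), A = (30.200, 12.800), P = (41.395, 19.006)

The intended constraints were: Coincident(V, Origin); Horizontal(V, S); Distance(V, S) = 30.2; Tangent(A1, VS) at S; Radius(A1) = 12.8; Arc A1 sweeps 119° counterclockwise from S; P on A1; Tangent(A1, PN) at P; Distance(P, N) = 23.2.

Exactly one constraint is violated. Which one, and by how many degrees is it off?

Tangent(A1, PN) at P — off by 4.60°.

V = (0.00, 0.00) ✓; V.y = 0.00, S.y = 0.00 ✓; |VS| = 30.20 ✓; ∠(AS, SV) = 90.00° ✓; |AS| = 12.80 ✓; bearing(A→P) − bearing(A→S) = 119.0° ✓; |AP| = 12.80 ✓; ∠(AP, PN) = 85.40° ✗; |PN| = 23.20 ✓.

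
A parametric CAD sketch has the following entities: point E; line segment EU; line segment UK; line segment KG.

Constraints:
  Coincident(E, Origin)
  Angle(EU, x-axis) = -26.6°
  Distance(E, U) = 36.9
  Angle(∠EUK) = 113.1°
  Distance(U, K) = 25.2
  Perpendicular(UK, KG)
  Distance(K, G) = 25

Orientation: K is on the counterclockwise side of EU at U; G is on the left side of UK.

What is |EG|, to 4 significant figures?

40.67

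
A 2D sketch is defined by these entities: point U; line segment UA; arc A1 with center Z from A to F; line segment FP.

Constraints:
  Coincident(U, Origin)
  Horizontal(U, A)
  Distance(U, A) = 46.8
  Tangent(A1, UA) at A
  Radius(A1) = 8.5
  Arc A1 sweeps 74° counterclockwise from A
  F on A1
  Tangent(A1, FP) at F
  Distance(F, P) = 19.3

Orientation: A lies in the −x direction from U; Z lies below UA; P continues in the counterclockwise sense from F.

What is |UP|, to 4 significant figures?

65.16

U is at the origin; U and A share the same y with |UA| = 46.8 and A on the −x side, so A = (-46.80, 0.000). A1 meets UA tangentially, so ZA is at right angles to UA, so Z = A + (0, -8.5) = (-46.80, -8.500). On A1, A sits at bearing 90° from Z; a 74° counterclockwise sweep puts F at bearing 164°, so F = Z + 8.5·(cos 164°, sin 164°) = (-54.97, -6.157). Since A1 is tangent to FP there, ZF ⟂ FP, so FP runs along (−sin 164°, cos 164°); with |FP| = 19.3, P = (-60.29, -24.71). Then |UP| = |P − U| = 65.16.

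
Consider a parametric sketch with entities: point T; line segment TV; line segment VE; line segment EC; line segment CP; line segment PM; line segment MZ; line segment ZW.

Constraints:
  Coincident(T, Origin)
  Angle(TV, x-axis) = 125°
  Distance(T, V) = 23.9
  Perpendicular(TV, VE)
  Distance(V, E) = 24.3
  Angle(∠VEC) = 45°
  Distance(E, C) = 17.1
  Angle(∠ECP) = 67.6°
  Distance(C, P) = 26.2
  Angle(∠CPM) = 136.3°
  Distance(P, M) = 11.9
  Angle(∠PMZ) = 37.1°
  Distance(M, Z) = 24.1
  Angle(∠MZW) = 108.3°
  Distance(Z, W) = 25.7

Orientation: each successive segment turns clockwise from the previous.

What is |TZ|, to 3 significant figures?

27.3

T is at the origin; TV runs at 125.0° with length 23.9, so V = (-13.7, 19.6). The perpendicularity gives VE at right angles to TV, so VE runs at 35.0°; with |VE| = 24.3, E = (6.20, 33.5). ∠VEC = 45.0° gives EC at -100° from the x-axis; with |EC| = 17.1, C = (3.23, 16.7). ∠ECP = 67.6° gives CP at 148° from the x-axis; with |CP| = 26.2, P = (-18.9, 30.7). ∠CPM = 136.3° gives PM at 104° from the x-axis; with |PM| = 11.9, M = (-21.8, 42.3). ∠PMZ = 37.1° gives MZ at -39.0° from the x-axis; with |MZ| = 24.1, Z = (-3.02, 27.1). Then |TZ| = |Z − T| = 27.3.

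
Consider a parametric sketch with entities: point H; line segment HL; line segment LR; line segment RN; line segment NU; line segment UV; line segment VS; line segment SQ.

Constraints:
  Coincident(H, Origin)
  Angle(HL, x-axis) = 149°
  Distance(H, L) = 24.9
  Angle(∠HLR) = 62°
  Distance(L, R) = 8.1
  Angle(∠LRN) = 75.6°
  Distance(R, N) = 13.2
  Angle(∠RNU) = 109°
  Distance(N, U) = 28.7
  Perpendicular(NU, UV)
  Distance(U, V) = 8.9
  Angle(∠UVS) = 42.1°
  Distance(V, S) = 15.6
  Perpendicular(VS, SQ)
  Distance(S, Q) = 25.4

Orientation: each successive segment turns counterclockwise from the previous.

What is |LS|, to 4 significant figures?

21.43

NU ⟂ UV, so UV runs at 172.4°; with |UV| = 8.9, V = (-13.85, 36.97). ∠UVS = 42.1° gives VS at -49.70° from the x-axis; with |VS| = 15.6, S = (-3.764, 25.07). Then |LS| = |S − L| = 21.43.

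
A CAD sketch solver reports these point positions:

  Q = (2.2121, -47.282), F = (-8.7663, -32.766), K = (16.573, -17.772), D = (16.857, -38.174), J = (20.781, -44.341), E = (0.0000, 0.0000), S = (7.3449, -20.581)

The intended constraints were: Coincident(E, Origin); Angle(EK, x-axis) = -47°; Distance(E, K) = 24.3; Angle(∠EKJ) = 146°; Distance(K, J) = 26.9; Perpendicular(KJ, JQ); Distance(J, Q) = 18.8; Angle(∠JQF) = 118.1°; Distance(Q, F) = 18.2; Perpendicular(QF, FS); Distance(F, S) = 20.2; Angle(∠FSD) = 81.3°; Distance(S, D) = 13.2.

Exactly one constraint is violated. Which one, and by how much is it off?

Distance(S, D) = 13.2 — off by 6.80.

E = (0.00, 0.00) ✓; EK at -47.00° ✓; |EK| = 24.30 ✓; ∠EKJ = 146.0° ✓; |KJ| = 26.90 ✓; ∠(KJ, JQ) = 90.00° ✓; |JQ| = 18.80 ✓; ∠JQF = 118.1° ✓; |QF| = 18.20 ✓; ∠(QF, FS) = 90.00° ✓; |FS| = 20.20 ✓; ∠FSD = 81.30° ✓; |SD| = 20.00 ✗.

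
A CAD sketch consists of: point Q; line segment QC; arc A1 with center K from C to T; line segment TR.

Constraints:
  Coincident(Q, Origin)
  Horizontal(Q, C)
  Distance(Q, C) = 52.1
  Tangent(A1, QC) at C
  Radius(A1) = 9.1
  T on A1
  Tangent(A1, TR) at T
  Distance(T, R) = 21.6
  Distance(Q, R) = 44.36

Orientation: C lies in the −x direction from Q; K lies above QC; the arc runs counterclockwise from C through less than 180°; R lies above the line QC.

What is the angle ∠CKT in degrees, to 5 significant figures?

69.150°

Q is at the origin; QC is horizontal with |QC| = 52.1 and C on the −x side, so C = (-52.100, 0.0000). A1 meets QC tangentially, so KC is at right angles to QC, so K = C + (0, 9.1) = (-52.100, 9.1000). Since KT ⟂ TR (tangency), |KR| = √(9.1² + 21.6²) = 23.439 regardless of where T sits on A1. So R lies on both circle(Q, 44.36) and circle(K, 23.439); the above-QC intersection is R = (-35.908, 26.047). T is the foot of the tangent from R: T = (-43.596, 5.8611).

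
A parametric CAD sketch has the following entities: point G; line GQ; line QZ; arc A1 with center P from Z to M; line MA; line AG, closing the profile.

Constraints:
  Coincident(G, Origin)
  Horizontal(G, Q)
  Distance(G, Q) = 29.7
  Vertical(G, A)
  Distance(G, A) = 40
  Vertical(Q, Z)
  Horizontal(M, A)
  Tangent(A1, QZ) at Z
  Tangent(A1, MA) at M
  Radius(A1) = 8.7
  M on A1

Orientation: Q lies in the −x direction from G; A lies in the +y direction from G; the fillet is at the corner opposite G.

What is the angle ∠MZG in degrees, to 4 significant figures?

91.50°

G is at the origin; GQ is horizontal with |GQ| = 29.7 and Q on the −x side, so Q = (-29.70, 0.000). G and A share the same x with |GA| = 40.0 and A on the +y side, so A = (0.000, 40.00). The virtual corner opposite G is at (-29.70, 40.00). Tangency of A1 to QZ means the radius PZ is perpendicular to QZ and tangency of A1 to MA means the radius PM is perpendicular to MA, with radius 8.7, so the center P sits 8.7 in from both sides at P = (-21.00, 31.30). That places the tangent points at Z = (-29.70, 31.30) on QZ and M = (-21.00, 40.00) on MA. Then cos ∠MZG = ZM·ZG / (|ZM||ZG|), giving 91.50°.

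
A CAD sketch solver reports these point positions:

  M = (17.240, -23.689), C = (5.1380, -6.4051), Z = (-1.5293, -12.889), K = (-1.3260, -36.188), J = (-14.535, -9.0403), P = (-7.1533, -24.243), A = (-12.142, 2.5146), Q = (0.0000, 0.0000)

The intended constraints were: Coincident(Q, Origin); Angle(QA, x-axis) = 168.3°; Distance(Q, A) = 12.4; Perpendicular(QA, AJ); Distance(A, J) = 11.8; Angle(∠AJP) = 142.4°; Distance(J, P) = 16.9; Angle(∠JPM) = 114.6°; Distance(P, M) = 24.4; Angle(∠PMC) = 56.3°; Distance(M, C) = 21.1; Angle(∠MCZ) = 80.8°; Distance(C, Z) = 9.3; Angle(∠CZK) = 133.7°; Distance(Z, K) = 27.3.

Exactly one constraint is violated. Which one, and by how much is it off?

Distance(Z, K) = 27.3 — off by 4.00.

Q = (0.00, 0.00) ✓; QA at 168.3° ✓; |QA| = 12.40 ✓; ∠(QA, AJ) = 90.00° ✓; |AJ| = 11.80 ✓; ∠AJP = 142.4° ✓; |JP| = 16.90 ✓; ∠JPM = 114.6° ✓; |PM| = 24.40 ✓; ∠PMC = 56.30° ✓; |MC| = 21.10 ✓; ∠MCZ = 80.80° ✓; |CZ| = 9.300 ✓; ∠CZK = 133.7° ✓; |ZK| = 23.30 ✗.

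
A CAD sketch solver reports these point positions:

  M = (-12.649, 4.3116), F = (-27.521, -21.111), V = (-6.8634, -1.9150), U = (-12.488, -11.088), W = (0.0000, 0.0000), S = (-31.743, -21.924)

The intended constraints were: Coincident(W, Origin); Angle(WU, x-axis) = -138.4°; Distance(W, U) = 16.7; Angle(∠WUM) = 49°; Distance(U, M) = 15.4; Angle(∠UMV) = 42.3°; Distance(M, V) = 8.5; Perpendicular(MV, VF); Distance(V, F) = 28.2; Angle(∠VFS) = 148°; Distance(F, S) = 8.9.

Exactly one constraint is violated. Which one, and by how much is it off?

Distance(F, S) = 8.9 — off by 4.60.

W = (0.00, 0.00) ✓; WU at -138.4° ✓; |WU| = 16.70 ✓; ∠WUM = 49.00° ✓; |UM| = 15.40 ✓; ∠UMV = 42.30° ✓; |MV| = 8.500 ✓; ∠(MV, VF) = 90.00° ✓; |VF| = 28.20 ✓; ∠VFS = 148.0° ✓; |FS| = 4.300 ✗.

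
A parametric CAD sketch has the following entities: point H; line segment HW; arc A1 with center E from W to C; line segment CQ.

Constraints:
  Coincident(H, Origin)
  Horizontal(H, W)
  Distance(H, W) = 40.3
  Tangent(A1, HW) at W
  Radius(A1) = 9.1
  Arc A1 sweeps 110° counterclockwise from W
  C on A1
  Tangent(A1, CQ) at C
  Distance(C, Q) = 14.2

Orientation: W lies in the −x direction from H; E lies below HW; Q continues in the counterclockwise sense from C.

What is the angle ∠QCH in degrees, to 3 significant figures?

84.0°

H is at the origin; H and W share the same y with |HW| = 40.3 and W on the −x side, so W = (-40.3, 0.00). Tangency of A1 to HW means the radius EW is perpendicular to HW, so E = W + (0, -9.1) = (-40.3, -9.10). On A1, W sits at bearing 90° from E; a 110° counterclockwise sweep puts C at bearing 200°, so C = E + 9.1·(cos 200°, sin 200°) = (-48.9, -12.2). Tangency of A1 to CQ means the radius EC is perpendicular to CQ, so CQ runs along (−sin 200°, cos 200°); with |CQ| = 14.2, Q = (-44.0, -25.6). Then cos ∠QCH = CQ·CH / (|CQ||CH|), giving 84.0°.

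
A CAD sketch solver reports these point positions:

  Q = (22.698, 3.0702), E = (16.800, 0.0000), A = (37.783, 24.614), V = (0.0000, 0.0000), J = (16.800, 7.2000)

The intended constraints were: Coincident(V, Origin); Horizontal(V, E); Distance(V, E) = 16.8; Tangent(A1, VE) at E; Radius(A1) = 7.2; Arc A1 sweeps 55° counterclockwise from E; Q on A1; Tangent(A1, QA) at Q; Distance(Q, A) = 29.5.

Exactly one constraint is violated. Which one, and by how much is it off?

Distance(Q, A) = 29.5 — off by 3.20.

V = (0.00, 0.00) ✓; V.y = 0.00, E.y = 0.00 ✓; |VE| = 16.80 ✓; ∠(JE, EV) = 90.00° ✓; |JE| = 7.200 ✓; bearing(J→Q) − bearing(J→E) = 55.00° ✓; |JQ| = 7.200 ✓; ∠(JQ, QA) = 90.00° ✓; |QA| = 26.30 ✗.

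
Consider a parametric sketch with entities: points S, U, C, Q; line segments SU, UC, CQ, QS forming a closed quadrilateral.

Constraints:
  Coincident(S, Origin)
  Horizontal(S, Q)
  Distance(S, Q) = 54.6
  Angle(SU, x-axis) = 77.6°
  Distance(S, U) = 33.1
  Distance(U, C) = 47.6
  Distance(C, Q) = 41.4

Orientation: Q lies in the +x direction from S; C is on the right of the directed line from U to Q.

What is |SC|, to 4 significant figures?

21.43

S is at the origin; S and Q share the same y with |SQ| = 54.6 and Q in +x, so Q = (54.6, 0). SU runs at 77.6° with |SU| = 33.1, so U = (7.108, 32.33). C is determined by |UC| = 47.6 and |CQ| = 41.4 together: it lies at the intersection of circle(U, 47.6) and circle(Q, 41.4). With |UQ| = 57.45, the foot of the radical line on UQ is 33.53 from U and the perpendicular offset is √(47.6² − 33.53²) = 33.79. Taking the right-of-UQ solution: C = (15.81, -14.47).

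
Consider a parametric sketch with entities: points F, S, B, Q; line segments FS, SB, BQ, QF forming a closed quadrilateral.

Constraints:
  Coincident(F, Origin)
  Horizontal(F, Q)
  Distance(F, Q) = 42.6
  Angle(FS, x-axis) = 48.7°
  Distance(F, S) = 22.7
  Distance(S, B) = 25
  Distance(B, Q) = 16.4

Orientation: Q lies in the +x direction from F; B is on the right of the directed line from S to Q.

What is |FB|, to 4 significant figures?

27.39

Checks: |SB| = 25.00 ✓; |BQ| = 16.40 ✓.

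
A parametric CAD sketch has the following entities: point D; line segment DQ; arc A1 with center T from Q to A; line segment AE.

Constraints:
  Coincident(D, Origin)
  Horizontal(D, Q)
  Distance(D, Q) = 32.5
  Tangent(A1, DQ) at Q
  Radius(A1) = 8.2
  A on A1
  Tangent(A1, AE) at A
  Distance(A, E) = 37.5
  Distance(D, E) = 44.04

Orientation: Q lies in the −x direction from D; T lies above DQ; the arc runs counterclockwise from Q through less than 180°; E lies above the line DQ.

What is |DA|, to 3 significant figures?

25.3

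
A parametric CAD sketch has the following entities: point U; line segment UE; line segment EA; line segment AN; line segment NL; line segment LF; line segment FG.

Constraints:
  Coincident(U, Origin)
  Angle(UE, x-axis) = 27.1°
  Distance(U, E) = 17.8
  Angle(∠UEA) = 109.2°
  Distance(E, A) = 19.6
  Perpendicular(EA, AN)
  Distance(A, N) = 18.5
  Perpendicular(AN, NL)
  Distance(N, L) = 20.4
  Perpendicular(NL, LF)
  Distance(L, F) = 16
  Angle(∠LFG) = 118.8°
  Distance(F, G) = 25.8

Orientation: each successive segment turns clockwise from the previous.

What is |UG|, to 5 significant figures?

38.473

The perpendicularity gives LF at right angles to NL, so LF runs at 46.300°; with |LF| = 16.0, F = (13.540, 6.8540). ∠LFG = 118.8° gives FG at -14.900° from the x-axis; with |FG| = 25.8, G = (38.473, 0.21996). Then |UG| = |G − U| = 38.473.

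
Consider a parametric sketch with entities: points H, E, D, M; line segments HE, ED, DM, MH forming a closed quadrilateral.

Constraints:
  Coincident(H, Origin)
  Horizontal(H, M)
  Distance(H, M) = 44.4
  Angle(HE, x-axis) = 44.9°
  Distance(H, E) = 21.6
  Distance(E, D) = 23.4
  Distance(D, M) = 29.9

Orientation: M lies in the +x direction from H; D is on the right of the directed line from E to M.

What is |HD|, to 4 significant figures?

17.63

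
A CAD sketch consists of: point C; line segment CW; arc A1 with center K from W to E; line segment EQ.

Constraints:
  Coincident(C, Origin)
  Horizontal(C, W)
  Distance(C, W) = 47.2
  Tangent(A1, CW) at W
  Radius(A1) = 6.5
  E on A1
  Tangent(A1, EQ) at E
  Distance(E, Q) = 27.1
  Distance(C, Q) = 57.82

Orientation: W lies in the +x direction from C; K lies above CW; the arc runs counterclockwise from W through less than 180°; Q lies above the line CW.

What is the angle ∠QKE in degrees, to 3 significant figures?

76.5°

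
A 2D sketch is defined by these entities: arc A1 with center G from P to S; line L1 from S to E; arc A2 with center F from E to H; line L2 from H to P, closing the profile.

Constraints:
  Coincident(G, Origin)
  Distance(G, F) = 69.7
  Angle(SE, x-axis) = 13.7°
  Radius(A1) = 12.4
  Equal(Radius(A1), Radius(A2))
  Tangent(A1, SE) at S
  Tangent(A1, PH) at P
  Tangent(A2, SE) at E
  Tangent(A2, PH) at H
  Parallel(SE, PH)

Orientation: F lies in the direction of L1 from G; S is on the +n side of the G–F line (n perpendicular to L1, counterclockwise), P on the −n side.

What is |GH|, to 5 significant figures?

70.794

Tangency of A1 to both parallel lines with radius 12.4 puts S and P at G ± 12.4·n: S = (-2.9368, 12.047), P = (2.9368, -12.047). Equal radii place E and H the same way about F: E = F + 12.4·n = (64.780, 28.555), H = F − 12.4·n = (70.654, 4.4604). Then |GH| = |H − G| = 70.794.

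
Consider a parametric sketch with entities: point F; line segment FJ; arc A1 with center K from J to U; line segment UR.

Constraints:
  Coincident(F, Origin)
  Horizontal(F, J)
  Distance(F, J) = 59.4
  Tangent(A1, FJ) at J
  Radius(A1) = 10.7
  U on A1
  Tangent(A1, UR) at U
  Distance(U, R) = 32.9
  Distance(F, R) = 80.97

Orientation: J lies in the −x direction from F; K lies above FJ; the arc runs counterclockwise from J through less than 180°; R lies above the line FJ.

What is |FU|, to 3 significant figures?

52.9

Checks: |KJ| = 10.70 ✓; |KU| = 10.70 ✓; ∠(KU, UR) = 90.00° ✓; |UR| = 32.90 ✓; |FR| = 80.97 ✓.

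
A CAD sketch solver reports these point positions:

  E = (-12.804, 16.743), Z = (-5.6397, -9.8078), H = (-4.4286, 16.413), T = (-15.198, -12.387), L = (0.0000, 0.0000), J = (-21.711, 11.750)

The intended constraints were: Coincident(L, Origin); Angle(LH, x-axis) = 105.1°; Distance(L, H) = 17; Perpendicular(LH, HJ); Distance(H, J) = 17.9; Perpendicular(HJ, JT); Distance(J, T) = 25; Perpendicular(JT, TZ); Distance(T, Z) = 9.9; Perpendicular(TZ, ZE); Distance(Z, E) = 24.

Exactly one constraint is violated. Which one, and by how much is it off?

Distance(Z, E) = 24 — off by 3.50.

L = (0.00, 0.00) ✓; LH at 105.1° ✓; |LH| = 17.00 ✓; ∠(LH, HJ) = 90.00° ✓; |HJ| = 17.90 ✓; ∠(HJ, JT) = 90.00° ✓; |JT| = 25.00 ✓; ∠(JT, TZ) = 90.00° ✓; |TZ| = 9.900 ✓; ∠(TZ, ZE) = 90.00° ✓; |ZE| = 27.50 ✗.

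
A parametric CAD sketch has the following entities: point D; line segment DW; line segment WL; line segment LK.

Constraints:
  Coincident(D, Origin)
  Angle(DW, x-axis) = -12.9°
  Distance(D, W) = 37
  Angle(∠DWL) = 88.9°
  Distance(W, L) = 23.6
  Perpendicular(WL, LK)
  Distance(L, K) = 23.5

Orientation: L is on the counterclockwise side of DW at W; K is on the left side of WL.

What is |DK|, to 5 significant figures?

26.571

D is at the origin; DW runs at -12.9° with length 37.0, so W = 37.0·(cos -12.9°, sin -12.9°) = (36.066, -8.2603). ∠DWL = 88.9°, so WL runs at -12.9° + (180° − 88.9°) = 78.200° from the x-axis; with |WL| = 23.6, L = W + 23.6·(cos 78.200°, sin 78.200°) = (40.892, 14.841). The perpendicularity gives LK at right angles to WL; with |LK| = 23.5 on the left of WL, K = L + 23.5·(-0.97887, 0.20450) = (17.889, 19.647). Then |DK| = |K − D| = 26.571.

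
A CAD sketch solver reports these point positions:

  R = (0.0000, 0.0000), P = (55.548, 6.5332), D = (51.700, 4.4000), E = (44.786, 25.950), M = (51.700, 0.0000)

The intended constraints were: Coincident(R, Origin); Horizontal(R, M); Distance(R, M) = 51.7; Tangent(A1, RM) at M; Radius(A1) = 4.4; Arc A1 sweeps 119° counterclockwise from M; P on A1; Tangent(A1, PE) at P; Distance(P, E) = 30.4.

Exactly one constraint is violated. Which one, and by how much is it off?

Distance(P, E) = 30.4 — off by 8.20.

R = (0.00, 0.00) ✓; R.y = 0.00, M.y = 0.00 ✓; |RM| = 51.70 ✓; ∠(DM, MR) = 90.00° ✓; |DM| = 4.400 ✓; bearing(D→P) − bearing(D→M) = 119.0° ✓; |DP| = 4.400 ✓; ∠(DP, PE) = 90.00° ✓; |PE| = 22.20 ✗.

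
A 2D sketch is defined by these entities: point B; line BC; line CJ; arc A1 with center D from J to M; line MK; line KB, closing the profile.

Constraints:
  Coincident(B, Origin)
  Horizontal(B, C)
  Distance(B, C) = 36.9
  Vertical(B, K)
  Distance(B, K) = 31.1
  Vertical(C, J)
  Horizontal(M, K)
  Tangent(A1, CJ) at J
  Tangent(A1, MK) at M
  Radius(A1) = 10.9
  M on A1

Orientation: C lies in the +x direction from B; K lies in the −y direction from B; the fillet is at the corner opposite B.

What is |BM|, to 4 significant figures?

40.54

B is at the origin; B and C share the same y with |BC| = 36.9 and C on the +x side, so C = (36.90, 0.000). B and K share the same x with |BK| = 31.1 and K on the −y side, so K = (0.000, -31.10). The virtual corner opposite B is at (36.90, -31.10). Since A1 is tangent to CJ there, DJ ⟂ CJ and tangency of A1 to MK means the radius DM is perpendicular to MK, with radius 10.9, so the center D sits 10.9 in from both sides at D = (26.00, -20.20). That places the tangent points at J = (36.90, -20.20) on CJ and M = (26.00, -31.10) on MK. Then |BM| = |M − B| = 40.54.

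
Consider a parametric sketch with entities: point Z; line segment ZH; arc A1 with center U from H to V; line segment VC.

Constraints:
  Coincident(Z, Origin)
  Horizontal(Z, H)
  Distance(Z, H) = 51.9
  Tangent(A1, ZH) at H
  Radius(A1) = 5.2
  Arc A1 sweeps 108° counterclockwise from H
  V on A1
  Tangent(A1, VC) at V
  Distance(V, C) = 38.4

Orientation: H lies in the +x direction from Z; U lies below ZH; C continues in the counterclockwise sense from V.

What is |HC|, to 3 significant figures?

43.9

On A1, H sits at bearing 90° from U; a 108° counterclockwise sweep puts V at bearing 198°, so V = U + 5.2·(cos 198°, sin 198°) = (47.0, -6.81). Tangency of A1 to VC means the radius UV is perpendicular to VC, so VC runs along (−sin 198°, cos 198°); with |VC| = 38.4, C = (58.8, -43.3). Then |HC| = |C − H| = 43.9.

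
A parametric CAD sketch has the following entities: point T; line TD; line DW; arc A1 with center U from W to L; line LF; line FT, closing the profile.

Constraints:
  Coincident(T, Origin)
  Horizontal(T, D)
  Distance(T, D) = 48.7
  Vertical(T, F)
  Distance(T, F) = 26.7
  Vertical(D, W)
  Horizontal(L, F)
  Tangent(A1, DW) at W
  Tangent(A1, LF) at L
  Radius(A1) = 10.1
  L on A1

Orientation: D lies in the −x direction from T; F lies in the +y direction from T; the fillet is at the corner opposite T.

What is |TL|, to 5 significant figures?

46.935

T is at the origin; TD is horizontal with |TD| = 48.7 and D on the −x side, so D = (-48.700, 0.0000). TF is vertical with |TF| = 26.7 and F on the +y side, so F = (0.0000, 26.700). The virtual corner opposite T is at (-48.700, 26.700). The tangent condition forces UW to be normal to DW and since A1 is tangent to LF there, UL ⟂ LF, with radius 10.1, so the center U sits 10.1 in from both sides at U = (-38.600, 16.600). That places the tangent points at W = (-48.700, 16.600) on DW and L = (-38.600, 26.700) on LF. Then |TL| = |L − T| = 46.935.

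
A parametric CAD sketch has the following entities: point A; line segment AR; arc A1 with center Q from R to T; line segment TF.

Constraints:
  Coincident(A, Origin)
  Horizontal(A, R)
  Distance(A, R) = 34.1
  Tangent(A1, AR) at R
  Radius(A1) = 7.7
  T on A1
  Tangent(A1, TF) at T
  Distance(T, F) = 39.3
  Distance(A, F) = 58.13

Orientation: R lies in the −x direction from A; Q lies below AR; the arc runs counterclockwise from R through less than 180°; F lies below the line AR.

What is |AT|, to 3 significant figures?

42.7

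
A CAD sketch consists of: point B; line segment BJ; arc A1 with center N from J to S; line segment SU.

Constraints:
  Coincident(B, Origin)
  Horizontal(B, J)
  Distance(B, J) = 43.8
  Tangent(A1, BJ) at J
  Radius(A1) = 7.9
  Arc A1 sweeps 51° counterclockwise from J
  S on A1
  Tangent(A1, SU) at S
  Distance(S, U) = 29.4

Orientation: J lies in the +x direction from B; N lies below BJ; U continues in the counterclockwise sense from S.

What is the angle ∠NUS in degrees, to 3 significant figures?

15.0°

On A1, J sits at bearing 90° from N; a 51° counterclockwise sweep puts S at bearing 141°, so S = N + 7.9·(cos 141°, sin 141°) = (37.7, -2.93). Since A1 is tangent to SU there, NS ⟂ SU, so SU runs along (−sin 141°, cos 141°); with |SU| = 29.4, U = (19.2, -25.8). Then cos ∠NUS = UN·US / (|UN||US|), giving 15.0°.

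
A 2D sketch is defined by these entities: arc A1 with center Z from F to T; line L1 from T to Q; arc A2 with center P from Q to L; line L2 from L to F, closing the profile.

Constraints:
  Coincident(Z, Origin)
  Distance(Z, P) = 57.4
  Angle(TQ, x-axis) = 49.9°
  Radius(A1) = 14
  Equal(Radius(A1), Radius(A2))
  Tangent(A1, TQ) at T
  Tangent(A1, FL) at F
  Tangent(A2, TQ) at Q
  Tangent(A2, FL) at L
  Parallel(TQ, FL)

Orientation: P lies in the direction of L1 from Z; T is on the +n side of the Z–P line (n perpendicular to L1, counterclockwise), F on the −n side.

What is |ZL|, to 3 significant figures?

59.1

The slot axis is L1's direction at 49.9°, so u = (cos 49.9°, sin 49.9°) = (0.644, 0.765) and n = (−sin 49.9°, cos 49.9°) = (-0.765, 0.644). Z is at the origin and P lies 57.4 along u from Z, so P = 57.4·u = (37.0, 43.9). Tangency of A1 to both parallel lines with radius 14.0 puts T and F at Z ± 14.0·n: T = (-10.7, 9.02), F = (10.7, -9.02). Equal radii place Q and L the same way about P: Q = P + 14.0·n = (26.3, 52.9), L = P − 14.0·n = (47.7, 34.9). Then |ZL| = |L − Z| = 59.1.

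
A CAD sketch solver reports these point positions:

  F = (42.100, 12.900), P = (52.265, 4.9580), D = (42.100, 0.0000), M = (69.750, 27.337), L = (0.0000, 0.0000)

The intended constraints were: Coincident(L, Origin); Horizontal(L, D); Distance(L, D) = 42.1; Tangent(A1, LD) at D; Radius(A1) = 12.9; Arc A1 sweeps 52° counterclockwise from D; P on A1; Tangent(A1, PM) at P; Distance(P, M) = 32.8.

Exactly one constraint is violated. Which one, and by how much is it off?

Distance(P, M) = 32.8 — off by 4.40.

L = (0.00, 0.00) ✓; L.y = 0.00, D.y = 0.00 ✓; |LD| = 42.10 ✓; ∠(FD, DL) = 90.00° ✓; |FD| = 12.90 ✓; bearing(F→P) − bearing(F→D) = 52.00° ✓; |FP| = 12.90 ✓; ∠(FP, PM) = 90.00° ✓; |PM| = 28.40 ✗.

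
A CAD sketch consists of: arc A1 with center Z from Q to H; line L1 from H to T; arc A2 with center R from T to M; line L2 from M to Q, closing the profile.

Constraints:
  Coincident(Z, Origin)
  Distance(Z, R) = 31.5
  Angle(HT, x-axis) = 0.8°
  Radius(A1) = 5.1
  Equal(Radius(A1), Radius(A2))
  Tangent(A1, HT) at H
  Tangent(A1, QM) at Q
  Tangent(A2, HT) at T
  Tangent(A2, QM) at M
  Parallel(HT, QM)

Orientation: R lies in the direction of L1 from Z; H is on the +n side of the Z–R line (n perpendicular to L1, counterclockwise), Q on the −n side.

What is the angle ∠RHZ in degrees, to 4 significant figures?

80.80°

The slot axis is L1's direction at 0.8°, so u = (cos 0.8°, sin 0.8°) = (0.9999, 0.01396) and n = (−sin 0.8°, cos 0.8°) = (-0.01396, 0.9999). Z is at the origin and R lies 31.5 along u from Z, so R = 31.5·u = (31.50, 0.4398). Tangency of A1 to both parallel lines with radius 5.1 puts H and Q at Z ± 5.1·n: H = (-0.07121, 5.100), Q = (0.07121, -5.100). Then cos ∠RHZ = HR·HZ / (|HR||HZ|), giving 80.80°.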